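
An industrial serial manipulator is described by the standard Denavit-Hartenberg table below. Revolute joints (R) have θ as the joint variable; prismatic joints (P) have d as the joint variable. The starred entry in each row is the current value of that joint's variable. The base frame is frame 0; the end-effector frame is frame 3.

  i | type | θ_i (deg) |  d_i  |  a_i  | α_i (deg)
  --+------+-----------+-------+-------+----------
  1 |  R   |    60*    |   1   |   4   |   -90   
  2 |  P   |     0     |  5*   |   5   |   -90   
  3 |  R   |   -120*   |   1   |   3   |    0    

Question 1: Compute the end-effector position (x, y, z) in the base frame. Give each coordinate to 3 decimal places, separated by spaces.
after link 1: o_1 = (2.0000, 3.4641, 1.0000)
after link 2: o_2 = (0.1699, 10.2942, 1.0000)
after link 3: o_3 = (-2.8301, 10.2942, 0.0000)

-2.830 10.294 0.000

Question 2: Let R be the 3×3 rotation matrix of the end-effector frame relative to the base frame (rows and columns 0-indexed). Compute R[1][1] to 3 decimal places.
End-effector y-axis (col 1 of R) = (0.0000,1.0000,0.0000)
R[1][1] = 1.0000

1.000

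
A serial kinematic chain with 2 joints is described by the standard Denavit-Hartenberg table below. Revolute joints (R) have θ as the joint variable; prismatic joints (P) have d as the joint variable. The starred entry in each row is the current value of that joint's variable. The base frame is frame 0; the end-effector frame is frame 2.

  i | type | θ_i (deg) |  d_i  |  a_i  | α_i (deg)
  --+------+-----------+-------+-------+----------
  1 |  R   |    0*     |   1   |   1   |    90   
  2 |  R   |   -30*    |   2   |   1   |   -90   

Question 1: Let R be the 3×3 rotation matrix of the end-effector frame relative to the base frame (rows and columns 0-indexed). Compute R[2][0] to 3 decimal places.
-0.500

End-effector x-axis (col 0 of R) = (0.8660,-0.0000,-0.5000)
R[2][0] = -0.5000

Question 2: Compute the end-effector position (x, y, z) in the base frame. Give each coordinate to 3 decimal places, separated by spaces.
after link 1: o_1 = (1.0000, 0.0000, 1.0000)
after link 2: o_2 = (1.8660, -2.0000, 0.5000)

1.866 -2.000 0.500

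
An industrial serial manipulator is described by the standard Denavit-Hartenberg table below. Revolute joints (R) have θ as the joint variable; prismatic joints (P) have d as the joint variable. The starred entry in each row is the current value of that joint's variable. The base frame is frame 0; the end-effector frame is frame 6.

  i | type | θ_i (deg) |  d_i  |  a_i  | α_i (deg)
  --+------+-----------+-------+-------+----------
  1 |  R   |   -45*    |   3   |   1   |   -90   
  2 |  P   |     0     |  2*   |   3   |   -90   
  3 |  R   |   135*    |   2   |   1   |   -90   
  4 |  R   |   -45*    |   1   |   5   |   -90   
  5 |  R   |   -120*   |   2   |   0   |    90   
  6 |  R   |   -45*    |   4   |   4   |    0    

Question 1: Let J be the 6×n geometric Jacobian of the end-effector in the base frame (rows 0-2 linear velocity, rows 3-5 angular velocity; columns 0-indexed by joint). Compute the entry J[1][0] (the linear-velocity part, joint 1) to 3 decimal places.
3.742

axis z_0 = ẑ; lever o_n−o_0 = (3.7424,0.0353,0.3282)
cross product → J_v[:, 0] = (-0.0353,3.7424,0.0000)
J_ω[:, 0] = z_0
entry J[1][0] = 3.7424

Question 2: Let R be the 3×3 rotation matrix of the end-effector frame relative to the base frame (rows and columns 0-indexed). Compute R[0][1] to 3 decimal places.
-0.250

End-effector y-axis (col 1 of R) = (-0.2500,0.6124,0.7500)
R[0][1] = -0.2500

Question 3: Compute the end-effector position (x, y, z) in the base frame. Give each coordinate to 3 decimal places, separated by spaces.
after link 1: o_1 = (0.7071, -0.7071, 3.0000)
after link 2: o_2 = (4.2426, -1.4142, 3.0000)
after link 3: o_3 = (3.2426, -1.4142, 1.0000)
after link 4: o_4 = (-0.2929, -0.4142, -2.5355)
after link 5: o_5 = (-1.7071, -0.4142, -1.1213)
after link 6: o_6 = (3.7424, 0.0353, 0.3282)

3.742 0.035 0.328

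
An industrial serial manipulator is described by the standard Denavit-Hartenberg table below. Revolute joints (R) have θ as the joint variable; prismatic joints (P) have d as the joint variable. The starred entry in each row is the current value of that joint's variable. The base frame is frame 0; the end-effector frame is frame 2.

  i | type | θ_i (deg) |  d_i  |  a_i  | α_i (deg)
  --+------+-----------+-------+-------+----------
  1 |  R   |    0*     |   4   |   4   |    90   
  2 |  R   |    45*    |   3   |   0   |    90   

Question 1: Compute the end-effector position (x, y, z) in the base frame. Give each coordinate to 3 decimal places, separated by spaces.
after link 1: o_1 = (4.0000, 0.0000, 4.0000)
after link 2: o_2 = (4.0000, -3.0000, 4.0000)

4.000 -3.000 4.000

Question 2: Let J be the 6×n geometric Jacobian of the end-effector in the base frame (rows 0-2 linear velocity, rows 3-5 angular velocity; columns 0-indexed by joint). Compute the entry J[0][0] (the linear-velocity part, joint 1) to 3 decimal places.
axis z_0 = ẑ; lever o_n−o_0 = (4.0000,-3.0000,4.0000)
cross product → J_v[:, 0] = (3.0000,4.0000,-0.0000)
J_ω[:, 0] = z_0
entry J[0][0] = 3.0000

3.000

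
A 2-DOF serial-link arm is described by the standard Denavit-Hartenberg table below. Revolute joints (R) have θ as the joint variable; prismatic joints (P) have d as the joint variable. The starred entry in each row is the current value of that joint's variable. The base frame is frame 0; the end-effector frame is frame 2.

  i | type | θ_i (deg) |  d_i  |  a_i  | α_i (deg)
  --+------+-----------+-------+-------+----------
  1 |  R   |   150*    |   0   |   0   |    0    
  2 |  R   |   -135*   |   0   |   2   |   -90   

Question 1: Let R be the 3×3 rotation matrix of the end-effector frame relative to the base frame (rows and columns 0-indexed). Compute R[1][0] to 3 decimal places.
0.259

End-effector x-axis (col 0 of R) = (0.9659,0.2588,0.0000)
R[1][0] = 0.2588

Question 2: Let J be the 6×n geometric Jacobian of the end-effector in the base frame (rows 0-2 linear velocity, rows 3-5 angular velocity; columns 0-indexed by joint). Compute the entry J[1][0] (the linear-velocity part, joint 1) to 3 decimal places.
1.932

axis z_0 = ẑ; lever o_n−o_0 = (1.9319,0.5176,0.0000)
cross product → J_v[:, 0] = (-0.5176,1.9319,0.0000)
J_ω[:, 0] = z_0
entry J[1][0] = 1.9319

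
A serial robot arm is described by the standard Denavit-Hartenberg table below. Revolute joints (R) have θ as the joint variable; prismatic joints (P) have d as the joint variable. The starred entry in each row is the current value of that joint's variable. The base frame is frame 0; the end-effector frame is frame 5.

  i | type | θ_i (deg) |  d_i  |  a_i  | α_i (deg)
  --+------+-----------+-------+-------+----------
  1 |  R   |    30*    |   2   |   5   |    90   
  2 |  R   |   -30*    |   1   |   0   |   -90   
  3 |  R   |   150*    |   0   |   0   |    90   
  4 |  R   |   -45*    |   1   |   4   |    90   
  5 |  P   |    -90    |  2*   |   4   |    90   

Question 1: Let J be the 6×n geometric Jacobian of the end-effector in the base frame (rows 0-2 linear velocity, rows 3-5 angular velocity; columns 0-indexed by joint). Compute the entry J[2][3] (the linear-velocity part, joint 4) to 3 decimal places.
3.062

axis z_3 = (-0.0580,0.9665,-0.2500); lever o_n−o_3 = (-2.9352,-3.8781,-2.3119)
cross product → J_v[:, 3] = (-3.2040,0.5997,3.0619)
J_ω[:, 3] = z_3
entry J[2][3] = 3.0619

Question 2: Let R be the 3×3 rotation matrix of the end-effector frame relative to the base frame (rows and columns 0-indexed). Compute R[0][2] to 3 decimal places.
0.942

End-effector z-axis (col 2 of R) = (0.9422,0.1358,0.3062)
R[0][2] = 0.9422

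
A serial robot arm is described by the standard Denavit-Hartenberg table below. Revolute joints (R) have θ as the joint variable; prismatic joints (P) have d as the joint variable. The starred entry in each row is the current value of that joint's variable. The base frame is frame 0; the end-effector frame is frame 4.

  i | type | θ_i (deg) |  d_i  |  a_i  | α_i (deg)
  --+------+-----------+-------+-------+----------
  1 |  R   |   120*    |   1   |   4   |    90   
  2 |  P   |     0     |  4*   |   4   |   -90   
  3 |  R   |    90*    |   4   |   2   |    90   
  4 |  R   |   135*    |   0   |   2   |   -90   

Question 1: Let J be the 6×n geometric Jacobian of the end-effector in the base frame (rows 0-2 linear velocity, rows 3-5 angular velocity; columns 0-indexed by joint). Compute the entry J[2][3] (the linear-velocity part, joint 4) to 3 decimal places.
-1.414

axis z_3 = (-0.5000,0.8660,0.0000); lever o_n−o_3 = (1.2247,0.7071,1.4142)
cross product → J_v[:, 3] = (1.2247,0.7071,-1.4142)
J_ω[:, 3] = z_3
entry J[2][3] = -1.4142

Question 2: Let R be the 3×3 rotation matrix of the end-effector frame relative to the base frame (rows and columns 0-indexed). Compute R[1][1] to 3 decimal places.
End-effector y-axis (col 1 of R) = (0.5000,-0.8660,-0.0000)
R[1][1] = -0.8660

-0.866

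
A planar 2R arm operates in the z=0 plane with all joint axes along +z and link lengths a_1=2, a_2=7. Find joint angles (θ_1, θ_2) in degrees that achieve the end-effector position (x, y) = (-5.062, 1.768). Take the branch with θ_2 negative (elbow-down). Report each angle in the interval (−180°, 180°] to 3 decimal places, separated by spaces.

cos θ_2 = (28.7497−2²−7²)/(2·2·7) = -0.8661; θ_2 = -150.0066° (elbow-down)
β = atan2(1.7680,-5.0620) = 160.7473°; ψ = atan2(-3.4993,-4.0626) = -139.2601°
θ_1 = β − ψ = 300.0074°

-59.993 -150.007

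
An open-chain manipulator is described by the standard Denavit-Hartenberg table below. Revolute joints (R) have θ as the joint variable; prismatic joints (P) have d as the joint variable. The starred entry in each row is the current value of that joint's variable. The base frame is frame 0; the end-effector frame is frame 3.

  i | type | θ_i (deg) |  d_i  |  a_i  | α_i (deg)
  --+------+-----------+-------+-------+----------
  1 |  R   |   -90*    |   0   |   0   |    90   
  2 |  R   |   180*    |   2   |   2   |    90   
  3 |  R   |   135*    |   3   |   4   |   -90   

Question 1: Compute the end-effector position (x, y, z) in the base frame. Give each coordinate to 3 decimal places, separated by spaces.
after link 1: o_1 = (0.0000, 0.0000, 0.0000)
after link 2: o_2 = (-2.0000, 2.0000, 0.0000)
after link 3: o_3 = (-4.8284, -0.8284, 3.0000)

-4.828 -0.828 3.000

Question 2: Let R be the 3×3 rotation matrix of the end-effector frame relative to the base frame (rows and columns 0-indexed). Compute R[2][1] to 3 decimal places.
End-effector y-axis (col 1 of R) = (0.0000,0.0000,-1.0000)
R[2][1] = -1.0000

-1.000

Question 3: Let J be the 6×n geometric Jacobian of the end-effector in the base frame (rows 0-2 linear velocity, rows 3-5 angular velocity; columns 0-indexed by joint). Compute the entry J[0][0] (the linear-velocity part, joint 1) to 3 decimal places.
axis z_0 = ẑ; lever o_n−o_0 = (-4.8284,-0.8284,3.0000)
cross product → J_v[:, 0] = (0.8284,-4.8284,0.0000)
J_ω[:, 0] = z_0
entry J[0][0] = 0.8284

0.828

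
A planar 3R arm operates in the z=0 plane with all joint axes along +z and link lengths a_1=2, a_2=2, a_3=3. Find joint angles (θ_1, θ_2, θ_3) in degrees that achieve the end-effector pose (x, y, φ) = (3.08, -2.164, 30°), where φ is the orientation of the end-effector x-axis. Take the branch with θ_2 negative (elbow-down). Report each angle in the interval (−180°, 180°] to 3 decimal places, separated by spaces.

-60.008 -44.997 135.005

wrist centre = target − a_3·(cos φ, sin φ) = (0.4819, -3.6640)
cos θ_2 = (13.6571−2²−2²)/(2·2·2) = 0.7071; θ_2 = -44.9970° (elbow-down)
β = atan2(-3.6640,0.4819) = -82.5069°; ψ = atan2(-1.4141,3.4143) = -22.4985°
θ_1 = β − ψ = -60.0084°
θ_3 = φ − θ_1 − θ_2 = 135.0055° (wrapped to (-180°,180°])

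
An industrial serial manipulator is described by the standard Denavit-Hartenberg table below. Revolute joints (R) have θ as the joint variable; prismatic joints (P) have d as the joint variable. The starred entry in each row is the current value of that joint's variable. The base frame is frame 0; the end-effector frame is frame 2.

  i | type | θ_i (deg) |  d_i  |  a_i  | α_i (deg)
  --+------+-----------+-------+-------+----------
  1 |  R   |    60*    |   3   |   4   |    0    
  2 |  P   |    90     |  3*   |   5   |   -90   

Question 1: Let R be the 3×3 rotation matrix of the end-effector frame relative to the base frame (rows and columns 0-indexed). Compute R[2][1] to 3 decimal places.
-1.000

End-effector y-axis (col 1 of R) = (-0.0000,-0.0000,-1.0000)
R[2][1] = -1.0000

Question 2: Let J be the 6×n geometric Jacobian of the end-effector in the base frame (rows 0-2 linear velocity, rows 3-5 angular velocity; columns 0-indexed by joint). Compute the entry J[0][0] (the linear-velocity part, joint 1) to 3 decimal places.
axis z_0 = ẑ; lever o_n−o_0 = (-2.3301,5.9641,6.0000)
cross product → J_v[:, 0] = (-5.9641,-2.3301,0.0000)
J_ω[:, 0] = z_0
entry J[0][0] = -5.9641

-5.964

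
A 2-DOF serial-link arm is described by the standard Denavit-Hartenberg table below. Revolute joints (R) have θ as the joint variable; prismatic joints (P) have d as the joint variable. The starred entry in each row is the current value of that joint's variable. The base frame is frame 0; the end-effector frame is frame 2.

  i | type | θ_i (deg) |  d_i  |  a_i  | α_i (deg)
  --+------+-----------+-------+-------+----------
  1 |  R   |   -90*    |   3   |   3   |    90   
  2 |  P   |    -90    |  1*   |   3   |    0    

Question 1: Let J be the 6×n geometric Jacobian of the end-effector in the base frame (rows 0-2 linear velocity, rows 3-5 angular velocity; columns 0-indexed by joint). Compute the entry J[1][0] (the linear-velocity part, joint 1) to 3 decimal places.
axis z_0 = ẑ; lever o_n−o_0 = (-1.0000,-3.0000,0.0000)
cross product → J_v[:, 0] = (3.0000,-1.0000,0.0000)
J_ω[:, 0] = z_0
entry J[1][0] = -1.0000

-1.000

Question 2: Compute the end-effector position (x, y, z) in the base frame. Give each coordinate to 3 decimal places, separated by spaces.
after link 1: o_1 = (0.0000, -3.0000, 3.0000)
after link 2: o_2 = (-1.0000, -3.0000, 0.0000)

-1.000 -3.000 0.000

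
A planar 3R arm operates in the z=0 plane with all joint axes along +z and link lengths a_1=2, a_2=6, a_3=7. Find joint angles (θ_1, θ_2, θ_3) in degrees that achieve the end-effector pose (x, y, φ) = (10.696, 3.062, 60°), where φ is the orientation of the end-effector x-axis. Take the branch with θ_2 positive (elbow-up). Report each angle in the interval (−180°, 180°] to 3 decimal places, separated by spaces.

wrist centre = target − a_3·(cos φ, sin φ) = (7.1960, -3.0002)
cos θ_2 = (60.7835−2²−6²)/(2·2·6) = 0.8660; θ_2 = 30.0054° (elbow-up)
β = atan2(-3.0002,7.1960) = -22.6324°; ψ = atan2(3.0005,7.1959) = 22.6348°
θ_1 = β − ψ = -45.2672°
θ_3 = φ − θ_1 − θ_2 = 75.2618° (wrapped to (-180°,180°])

-45.267 30.005 75.262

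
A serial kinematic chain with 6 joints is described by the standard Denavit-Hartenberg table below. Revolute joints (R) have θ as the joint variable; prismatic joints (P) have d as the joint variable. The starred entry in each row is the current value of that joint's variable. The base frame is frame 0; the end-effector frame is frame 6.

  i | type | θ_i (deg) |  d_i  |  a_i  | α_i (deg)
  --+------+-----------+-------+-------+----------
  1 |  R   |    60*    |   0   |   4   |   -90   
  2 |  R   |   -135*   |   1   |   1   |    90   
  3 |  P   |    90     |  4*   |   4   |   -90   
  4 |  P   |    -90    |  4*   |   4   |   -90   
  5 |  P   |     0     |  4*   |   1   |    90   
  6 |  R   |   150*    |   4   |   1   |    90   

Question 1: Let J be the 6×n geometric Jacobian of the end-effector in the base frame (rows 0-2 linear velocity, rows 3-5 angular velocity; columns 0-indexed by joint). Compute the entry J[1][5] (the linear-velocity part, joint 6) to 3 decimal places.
axis z_5 = (0.3536,0.6124,-0.7071); lever o_n−o_5 = (1.2874,3.2298,-2.2161)
cross product → J_v[:, 5] = (0.9268,-0.1268,0.3536)
J_ω[:, 5] = z_5
entry J[1][5] = -0.1268

-0.127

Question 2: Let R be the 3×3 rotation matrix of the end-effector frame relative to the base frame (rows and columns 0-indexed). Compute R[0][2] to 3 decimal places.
End-effector z-axis (col 2 of R) = (-0.9268,0.1268,-0.3536)
R[0][2] = -0.9268

-0.927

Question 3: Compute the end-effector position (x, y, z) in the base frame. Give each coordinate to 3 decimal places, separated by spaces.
after link 1: o_1 = (2.0000, 3.4641, 0.0000)
after link 2: o_2 = (0.7804, 3.3517, 0.7071)
after link 3: o_3 = (-4.0979, 2.9022, -2.1213)
after link 4: o_4 = (-4.0979, 2.9022, -7.7782)
after link 5: o_5 = (-7.9155, 4.2899, -8.4853)
after link 6: o_6 = (-6.6282, 7.5197, -10.7013)

-6.628 7.520 -10.701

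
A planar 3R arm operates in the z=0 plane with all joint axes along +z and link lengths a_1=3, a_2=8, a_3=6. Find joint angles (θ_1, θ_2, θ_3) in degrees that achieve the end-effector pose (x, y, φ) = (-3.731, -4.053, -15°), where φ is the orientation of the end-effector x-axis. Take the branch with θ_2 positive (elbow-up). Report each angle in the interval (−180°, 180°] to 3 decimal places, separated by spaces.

150.006 59.992 135.002

wrist centre = target − a_3·(cos φ, sin φ) = (-9.5266, -2.5001)
cos θ_2 = (97.0057−3²−8²)/(2·3·8) = 0.5001; θ_2 = 59.9922° (elbow-up)
β = atan2(-2.5001,-9.5266) = -165.2953°; ψ = atan2(6.9277,7.0009) = 44.6985°
θ_1 = β − ψ = -209.9938°
θ_3 = φ − θ_1 − θ_2 = 135.0016° (wrapped to (-180°,180°])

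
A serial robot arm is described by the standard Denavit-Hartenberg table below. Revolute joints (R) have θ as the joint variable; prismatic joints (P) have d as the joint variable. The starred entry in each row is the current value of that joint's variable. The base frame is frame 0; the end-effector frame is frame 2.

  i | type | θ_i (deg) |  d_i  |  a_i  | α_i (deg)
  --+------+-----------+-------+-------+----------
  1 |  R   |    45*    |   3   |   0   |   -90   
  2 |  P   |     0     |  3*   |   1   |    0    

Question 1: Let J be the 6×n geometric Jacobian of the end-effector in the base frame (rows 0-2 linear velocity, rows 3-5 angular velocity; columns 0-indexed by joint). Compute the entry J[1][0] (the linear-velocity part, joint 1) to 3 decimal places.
-1.414

axis z_0 = ẑ; lever o_n−o_0 = (-1.4142,2.8284,3.0000)
cross product → J_v[:, 0] = (-2.8284,-1.4142,0.0000)
J_ω[:, 0] = z_0
entry J[1][0] = -1.4142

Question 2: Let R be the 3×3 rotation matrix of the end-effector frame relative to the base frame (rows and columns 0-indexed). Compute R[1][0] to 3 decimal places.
End-effector x-axis (col 0 of R) = (0.7071,0.7071,0.0000)
R[1][0] = 0.7071

0.707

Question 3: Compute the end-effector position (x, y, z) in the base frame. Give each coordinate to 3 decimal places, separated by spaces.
after link 1: o_1 = (0.0000, 0.0000, 3.0000)
after link 2: o_2 = (-1.4142, 2.8284, 3.0000)

-1.414 2.828 3.000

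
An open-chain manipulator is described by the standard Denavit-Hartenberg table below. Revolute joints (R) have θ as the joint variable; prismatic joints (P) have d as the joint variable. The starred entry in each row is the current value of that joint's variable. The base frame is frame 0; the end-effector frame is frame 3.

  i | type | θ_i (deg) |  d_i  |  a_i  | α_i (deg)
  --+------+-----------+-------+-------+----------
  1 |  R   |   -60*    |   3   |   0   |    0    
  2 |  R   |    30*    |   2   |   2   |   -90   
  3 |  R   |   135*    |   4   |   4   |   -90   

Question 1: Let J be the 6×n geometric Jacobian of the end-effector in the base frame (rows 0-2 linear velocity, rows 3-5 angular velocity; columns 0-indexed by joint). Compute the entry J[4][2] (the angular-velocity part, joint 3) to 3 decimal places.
axis z_2 = (0.5000,0.8660,0.0000); lever o_n−o_2 = (-0.4495,4.8783,-2.8284)
cross product → J_v[:, 2] = (-2.4495,1.4142,2.8284)
J_ω[:, 2] = z_2
entry J[4][2] = 0.8660

0.866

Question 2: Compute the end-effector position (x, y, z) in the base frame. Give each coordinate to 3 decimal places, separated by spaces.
after link 1: o_1 = (0.0000, 0.0000, 3.0000)
after link 2: o_2 = (1.7321, -1.0000, 5.0000)
after link 3: o_3 = (1.2826, 3.8783, 2.1716)

1.283 3.878 2.172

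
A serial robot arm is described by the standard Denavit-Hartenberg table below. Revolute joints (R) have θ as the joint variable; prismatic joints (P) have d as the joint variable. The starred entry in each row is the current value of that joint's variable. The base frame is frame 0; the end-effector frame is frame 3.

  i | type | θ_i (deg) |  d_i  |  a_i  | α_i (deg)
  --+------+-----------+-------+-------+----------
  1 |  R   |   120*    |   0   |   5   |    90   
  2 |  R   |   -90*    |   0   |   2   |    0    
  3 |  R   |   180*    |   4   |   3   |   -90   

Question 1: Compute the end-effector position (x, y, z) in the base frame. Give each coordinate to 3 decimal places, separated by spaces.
0.964 6.330 1.000

after link 1: o_1 = (-2.5000, 4.3301, 0.0000)
after link 2: o_2 = (-2.5000, 4.3301, -2.0000)
after link 3: o_3 = (0.9641, 6.3301, 1.0000)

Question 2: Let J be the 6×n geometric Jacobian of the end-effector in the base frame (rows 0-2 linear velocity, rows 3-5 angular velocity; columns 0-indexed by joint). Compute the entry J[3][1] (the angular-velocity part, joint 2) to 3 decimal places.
0.866

axis z_1 = (0.8660,0.5000,0.0000); lever o_n−o_1 = (3.4641,2.0000,1.0000)
cross product → J_v[:, 1] = (0.5000,-0.8660,0.0000)
J_ω[:, 1] = z_1
entry J[3][1] = 0.8660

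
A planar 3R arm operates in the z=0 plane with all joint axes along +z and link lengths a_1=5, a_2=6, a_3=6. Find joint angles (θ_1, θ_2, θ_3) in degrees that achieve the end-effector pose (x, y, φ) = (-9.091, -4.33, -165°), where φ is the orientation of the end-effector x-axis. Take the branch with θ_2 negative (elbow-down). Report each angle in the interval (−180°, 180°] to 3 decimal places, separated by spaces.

wrist centre = target − a_3·(cos φ, sin φ) = (-3.2954, -2.7771)
cos θ_2 = (18.5722−5²−6²)/(2·5·6) = -0.7071; θ_2 = -135.0019° (elbow-down)
β = atan2(-2.7771,-3.2954) = -139.8790°; ψ = atan2(-4.2425,0.7572) = -79.8802°
θ_1 = β − ψ = -59.9988°
θ_3 = φ − θ_1 − θ_2 = 30.0007° (wrapped to (-180°,180°])

-59.999 -135.002 30.001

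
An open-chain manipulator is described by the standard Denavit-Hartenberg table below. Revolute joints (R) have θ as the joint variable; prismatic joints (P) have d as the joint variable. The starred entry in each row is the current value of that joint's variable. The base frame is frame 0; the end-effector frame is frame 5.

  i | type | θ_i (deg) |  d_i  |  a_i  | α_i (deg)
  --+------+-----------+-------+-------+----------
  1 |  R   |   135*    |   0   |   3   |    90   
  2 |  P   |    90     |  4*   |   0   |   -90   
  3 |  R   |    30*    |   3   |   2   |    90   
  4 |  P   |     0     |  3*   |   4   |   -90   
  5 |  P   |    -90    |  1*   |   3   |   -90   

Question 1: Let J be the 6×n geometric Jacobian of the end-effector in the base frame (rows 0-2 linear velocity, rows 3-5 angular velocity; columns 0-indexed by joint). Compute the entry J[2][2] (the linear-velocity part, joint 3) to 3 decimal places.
axis z_2 = (0.7071,-0.7071,0.0000); lever o_n−o_2 = (4.3813,-1.2755,8.1962)
cross product → J_v[:, 2] = (-5.7956,-5.7956,2.1962)
J_ω[:, 2] = z_2
entry J[2][2] = 2.1962

2.196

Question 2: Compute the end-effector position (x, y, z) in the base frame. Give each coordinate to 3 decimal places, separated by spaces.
5.088 3.674 8.196

after link 1: o_1 = (-2.1213, 2.1213, 0.0000)
after link 2: o_2 = (0.7071, 4.9497, 0.0000)
after link 3: o_3 = (2.1213, 2.1213, 1.7321)
after link 4: o_4 = (2.5442, 2.5442, 6.6962)
after link 5: o_5 = (5.0884, 3.6742, 8.1962)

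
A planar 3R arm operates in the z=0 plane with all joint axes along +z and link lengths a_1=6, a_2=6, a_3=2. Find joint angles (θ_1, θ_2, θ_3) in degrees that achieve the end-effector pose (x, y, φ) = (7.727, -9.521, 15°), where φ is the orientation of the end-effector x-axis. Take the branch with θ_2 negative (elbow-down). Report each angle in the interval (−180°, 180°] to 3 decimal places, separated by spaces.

-45.006 -29.993 90.000

wrist centre = target − a_3·(cos φ, sin φ) = (5.7951, -10.0386)
cos θ_2 = (134.3580−6²−6²)/(2·6·6) = 0.8661; θ_2 = -29.9934° (elbow-down)
β = atan2(-10.0386,5.7951) = -60.0028°; ψ = atan2(-2.9994,11.1965) = -14.9967°
θ_1 = β − ψ = -45.0062°
θ_3 = φ − θ_1 − θ_2 = 89.9995° (wrapped to (-180°,180°])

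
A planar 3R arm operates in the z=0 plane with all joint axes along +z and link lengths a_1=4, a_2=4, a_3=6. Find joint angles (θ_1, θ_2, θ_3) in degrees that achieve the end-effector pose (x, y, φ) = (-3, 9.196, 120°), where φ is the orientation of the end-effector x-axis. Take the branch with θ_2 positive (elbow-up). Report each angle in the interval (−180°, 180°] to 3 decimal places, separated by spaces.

wrist centre = target − a_3·(cos φ, sin φ) = (-0.0000, 3.9998)
cos θ_2 = (15.9988−4²−4²)/(2·4·4) = -0.5000; θ_2 = 120.0025° (elbow-up)
β = atan2(3.9998,-0.0000) = 90.0000°; ψ = atan2(3.4640,1.9998) = 60.0013°
θ_1 = β − ψ = 29.9987°
θ_3 = φ − θ_1 − θ_2 = -30.0013° (wrapped to (-180°,180°])

29.999 120.003 -30.001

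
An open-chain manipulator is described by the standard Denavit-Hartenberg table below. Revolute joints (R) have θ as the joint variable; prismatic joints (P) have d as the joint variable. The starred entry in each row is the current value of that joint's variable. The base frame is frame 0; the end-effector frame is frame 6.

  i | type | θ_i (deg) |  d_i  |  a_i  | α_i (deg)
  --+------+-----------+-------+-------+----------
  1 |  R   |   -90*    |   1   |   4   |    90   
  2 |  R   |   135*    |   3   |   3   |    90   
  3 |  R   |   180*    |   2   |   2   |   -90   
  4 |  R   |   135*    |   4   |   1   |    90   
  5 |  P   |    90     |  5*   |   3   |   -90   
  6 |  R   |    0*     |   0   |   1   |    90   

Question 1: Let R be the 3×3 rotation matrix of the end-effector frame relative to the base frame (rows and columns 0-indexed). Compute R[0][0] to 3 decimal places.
1.000

End-effector x-axis (col 0 of R) = (1.0000,-0.0000,-0.0000)
R[0][0] = 1.0000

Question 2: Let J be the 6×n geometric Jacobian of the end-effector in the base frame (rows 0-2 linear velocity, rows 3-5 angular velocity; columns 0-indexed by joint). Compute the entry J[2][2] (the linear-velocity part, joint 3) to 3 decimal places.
5.657

axis z_2 = (0.0000,-0.7071,0.7071); lever o_n−o_2 = (8.0000,-1.8284,-5.0000)
cross product → J_v[:, 2] = (4.8284,5.6569,5.6569)
J_ω[:, 2] = z_2
entry J[2][2] = 5.6569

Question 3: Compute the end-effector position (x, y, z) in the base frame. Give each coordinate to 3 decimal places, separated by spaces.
5.000 -3.707 -1.879

after link 1: o_1 = (0.0000, -4.0000, 1.0000)
after link 2: o_2 = (-3.0000, -1.8787, 3.1213)
after link 3: o_3 = (-3.0000, -4.7071, 3.1213)
after link 4: o_4 = (1.0000, -3.7071, 3.1213)
after link 5: o_5 = (4.0000, -3.7071, -1.8787)
after link 6: o_6 = (5.0000, -3.7071, -1.8787)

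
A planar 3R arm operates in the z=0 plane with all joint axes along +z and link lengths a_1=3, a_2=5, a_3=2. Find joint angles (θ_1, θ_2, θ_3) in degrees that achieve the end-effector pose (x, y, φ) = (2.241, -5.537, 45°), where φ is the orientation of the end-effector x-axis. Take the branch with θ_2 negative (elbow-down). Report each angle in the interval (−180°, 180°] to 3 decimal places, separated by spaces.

wrist centre = target − a_3·(cos φ, sin φ) = (0.8268, -6.9512)
cos θ_2 = (49.0029−3²−5²)/(2·3·5) = 0.5001; θ_2 = -59.9935° (elbow-down)
β = atan2(-6.9512,0.8268) = -83.2170°; ψ = atan2(-4.3298,5.5005) = -38.2089°
θ_1 = β − ψ = -45.0081°
θ_3 = φ − θ_1 − θ_2 = 150.0016° (wrapped to (-180°,180°])

-45.008 -59.994 150.002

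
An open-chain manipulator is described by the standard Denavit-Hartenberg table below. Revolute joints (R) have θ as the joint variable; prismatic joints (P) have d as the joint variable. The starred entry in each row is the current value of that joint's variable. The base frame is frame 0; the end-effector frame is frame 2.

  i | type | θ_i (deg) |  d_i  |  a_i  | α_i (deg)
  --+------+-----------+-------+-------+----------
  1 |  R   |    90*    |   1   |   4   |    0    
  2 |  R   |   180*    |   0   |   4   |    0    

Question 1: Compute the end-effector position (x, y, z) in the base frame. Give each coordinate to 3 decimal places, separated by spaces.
-0.000 0.000 1.000

after link 1: o_1 = (0.0000, 4.0000, 1.0000)
after link 2: o_2 = (-0.0000, 0.0000, 1.0000)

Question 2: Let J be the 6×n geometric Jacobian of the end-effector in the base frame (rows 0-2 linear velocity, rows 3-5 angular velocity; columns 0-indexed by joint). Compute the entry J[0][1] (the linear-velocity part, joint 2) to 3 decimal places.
4.000

axis z_1 = (0.0000,0.0000,1.0000); lever o_n−o_1 = (-0.0000,-4.0000,0.0000)
cross product → J_v[:, 1] = (4.0000,-0.0000,0.0000)
J_ω[:, 1] = z_1
entry J[0][1] = 4.0000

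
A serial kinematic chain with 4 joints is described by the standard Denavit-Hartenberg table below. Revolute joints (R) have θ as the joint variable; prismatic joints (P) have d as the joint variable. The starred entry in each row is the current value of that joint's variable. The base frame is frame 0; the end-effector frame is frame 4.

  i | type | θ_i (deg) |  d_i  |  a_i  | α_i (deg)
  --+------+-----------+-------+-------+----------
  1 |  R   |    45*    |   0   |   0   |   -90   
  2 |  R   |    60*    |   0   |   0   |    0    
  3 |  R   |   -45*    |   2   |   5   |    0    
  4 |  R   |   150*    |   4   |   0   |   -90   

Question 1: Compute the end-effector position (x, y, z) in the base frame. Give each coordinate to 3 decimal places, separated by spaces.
after link 1: o_1 = (0.0000, 0.0000, 0.0000)
after link 2: o_2 = (0.0000, 0.0000, 0.0000)
after link 3: o_3 = (2.0008, 4.8293, -1.2941)
after link 4: o_4 = (-0.8276, 7.6577, -1.2941)

-0.828 7.658 -1.294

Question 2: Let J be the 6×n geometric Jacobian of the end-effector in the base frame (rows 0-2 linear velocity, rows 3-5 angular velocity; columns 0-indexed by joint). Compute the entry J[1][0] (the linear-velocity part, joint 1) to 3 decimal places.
-0.828

axis z_0 = ẑ; lever o_n−o_0 = (-0.8276,7.6577,-1.2941)
cross product → J_v[:, 0] = (-7.6577,-0.8276,0.0000)
J_ω[:, 0] = z_0
entry J[1][0] = -0.8276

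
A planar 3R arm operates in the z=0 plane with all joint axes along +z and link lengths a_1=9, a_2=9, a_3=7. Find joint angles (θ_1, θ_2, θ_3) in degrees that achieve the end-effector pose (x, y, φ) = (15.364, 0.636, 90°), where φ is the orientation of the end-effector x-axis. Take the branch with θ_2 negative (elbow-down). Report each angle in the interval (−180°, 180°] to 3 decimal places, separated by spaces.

-0.000 -44.999 135.000

wrist centre = target − a_3·(cos φ, sin φ) = (15.3640, -6.3640)
cos θ_2 = (276.5530−9²−9²)/(2·9·9) = 0.7071; θ_2 = -44.9992° (elbow-down)
β = atan2(-6.3640,15.3640) = -22.5001°; ψ = atan2(-6.3639,15.3641) = -22.4996°
θ_1 = β − ψ = -0.0005°
θ_3 = φ − θ_1 − θ_2 = 134.9996° (wrapped to (-180°,180°])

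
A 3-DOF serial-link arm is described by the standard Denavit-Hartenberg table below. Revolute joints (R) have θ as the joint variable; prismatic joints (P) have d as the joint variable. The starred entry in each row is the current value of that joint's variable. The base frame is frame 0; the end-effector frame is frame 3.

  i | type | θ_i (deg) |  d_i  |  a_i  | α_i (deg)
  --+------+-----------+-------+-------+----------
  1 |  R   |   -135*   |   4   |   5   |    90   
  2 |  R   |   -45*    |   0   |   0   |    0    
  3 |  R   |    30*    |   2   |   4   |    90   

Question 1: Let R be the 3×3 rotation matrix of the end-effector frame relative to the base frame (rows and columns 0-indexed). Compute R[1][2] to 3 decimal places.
0.183

End-effector z-axis (col 2 of R) = (0.1830,0.1830,-0.9659)
R[1][2] = 0.1830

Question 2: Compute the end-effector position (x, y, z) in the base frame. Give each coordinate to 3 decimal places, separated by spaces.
-7.682 -4.853 2.965

after link 1: o_1 = (-3.5355, -3.5355, 4.0000)
after link 2: o_2 = (-3.5355, -3.5355, 4.0000)
after link 3: o_3 = (-7.6818, -4.8534, 2.9647)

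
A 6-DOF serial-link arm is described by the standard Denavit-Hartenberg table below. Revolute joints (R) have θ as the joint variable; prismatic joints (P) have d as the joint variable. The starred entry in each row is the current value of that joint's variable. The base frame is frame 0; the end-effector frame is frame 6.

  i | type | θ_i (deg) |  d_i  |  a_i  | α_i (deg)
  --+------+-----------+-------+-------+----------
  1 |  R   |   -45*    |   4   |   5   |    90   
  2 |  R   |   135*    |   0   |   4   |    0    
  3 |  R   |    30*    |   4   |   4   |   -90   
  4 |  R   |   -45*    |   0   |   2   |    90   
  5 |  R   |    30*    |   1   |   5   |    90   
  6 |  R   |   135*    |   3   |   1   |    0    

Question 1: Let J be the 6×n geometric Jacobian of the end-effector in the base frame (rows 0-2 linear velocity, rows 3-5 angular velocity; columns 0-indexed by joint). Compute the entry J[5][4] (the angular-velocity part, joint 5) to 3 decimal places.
-0.183

axis z_4 = (-0.0170,-0.9830,-0.1830); lever o_n−o_4 = (-5.0753,-1.8496,1.0787)
cross product → J_v[:, 4] = (-1.3989,0.9472,-4.9573)
J_ω[:, 4] = z_4
entry J[5][4] = -0.1830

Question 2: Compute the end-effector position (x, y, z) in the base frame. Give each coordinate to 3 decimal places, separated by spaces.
after link 1: o_1 = (3.5355, -3.5355, 4.0000)
after link 2: o_2 = (1.5355, -1.5355, 6.8284)
after link 3: o_3 = (-4.0249, -1.6319, 7.8637)
after link 4: o_4 = (-5.9909, -1.6660, 8.2297)
after link 5: o_5 = (-10.7218, -2.2652, 6.4244)
after link 6: o_6 = (-11.0662, -3.5156, 9.3085)

-11.066 -3.516 9.308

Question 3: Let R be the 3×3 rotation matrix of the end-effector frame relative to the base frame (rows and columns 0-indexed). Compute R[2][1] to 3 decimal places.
0.359

End-effector y-axis (col 1 of R) = (0.6787,0.6408,0.3588)
R[2][1] = 0.3588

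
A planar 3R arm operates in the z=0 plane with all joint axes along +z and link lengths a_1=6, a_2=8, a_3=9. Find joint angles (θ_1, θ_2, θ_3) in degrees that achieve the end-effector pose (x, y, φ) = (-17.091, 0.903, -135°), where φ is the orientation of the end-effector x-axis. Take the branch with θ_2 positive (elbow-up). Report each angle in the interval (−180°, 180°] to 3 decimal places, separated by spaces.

wrist centre = target − a_3·(cos φ, sin φ) = (-10.7270, 7.2670)
cos θ_2 = (167.8781−6²−8²)/(2·6·8) = 0.7071; θ_2 = 45.0035° (elbow-up)
β = atan2(7.2670,-10.7270) = 145.8846°; ψ = atan2(5.6572,11.6565) = 25.8885°
θ_1 = β − ψ = 119.9961°
θ_3 = φ − θ_1 − θ_2 = 60.0004° (wrapped to (-180°,180°])

119.996 45.004 60.000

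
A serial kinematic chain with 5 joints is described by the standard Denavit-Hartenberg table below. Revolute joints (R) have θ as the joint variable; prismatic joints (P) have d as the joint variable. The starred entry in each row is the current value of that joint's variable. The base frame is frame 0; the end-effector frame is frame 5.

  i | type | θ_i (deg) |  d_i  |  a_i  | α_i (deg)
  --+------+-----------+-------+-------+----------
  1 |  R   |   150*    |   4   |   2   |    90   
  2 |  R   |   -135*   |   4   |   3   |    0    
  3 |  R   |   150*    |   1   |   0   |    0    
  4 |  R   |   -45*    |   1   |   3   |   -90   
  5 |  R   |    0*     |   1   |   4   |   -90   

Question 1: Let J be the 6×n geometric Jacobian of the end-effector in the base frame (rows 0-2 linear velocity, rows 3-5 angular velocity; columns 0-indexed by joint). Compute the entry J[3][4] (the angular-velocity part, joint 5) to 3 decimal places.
-0.433

axis z_4 = (-0.4330,0.2500,0.8660); lever o_n−o_4 = (-3.4330,1.9821,-1.1340)
cross product → J_v[:, 4] = (-2.0000,-3.4641,-0.0000)
J_ω[:, 4] = z_4
entry J[3][4] = -0.4330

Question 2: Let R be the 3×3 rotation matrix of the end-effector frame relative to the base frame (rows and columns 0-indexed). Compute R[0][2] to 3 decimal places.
End-effector z-axis (col 2 of R) = (-0.5000,-0.8660,0.0000)
R[0][2] = -0.5000

-0.500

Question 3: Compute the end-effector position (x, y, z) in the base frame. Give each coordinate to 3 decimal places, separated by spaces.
after link 1: o_1 = (-1.7321, 1.0000, 4.0000)
after link 2: o_2 = (2.1051, 3.4034, 1.8787)
after link 3: o_3 = (2.6051, 4.2695, 1.8787)
after link 4: o_4 = (0.8551, 6.4345, 0.3787)
after link 5: o_5 = (-2.5779, 8.4166, -0.7553)

-2.578 8.417 -0.755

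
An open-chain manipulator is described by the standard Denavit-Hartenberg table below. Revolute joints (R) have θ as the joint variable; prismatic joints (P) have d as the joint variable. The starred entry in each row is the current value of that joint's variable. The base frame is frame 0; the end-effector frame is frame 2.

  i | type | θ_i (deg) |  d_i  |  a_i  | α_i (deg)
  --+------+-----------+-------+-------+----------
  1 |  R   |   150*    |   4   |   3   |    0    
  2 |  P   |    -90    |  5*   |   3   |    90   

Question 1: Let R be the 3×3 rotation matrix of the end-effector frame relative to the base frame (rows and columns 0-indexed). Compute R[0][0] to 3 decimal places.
End-effector x-axis (col 0 of R) = (0.5000,0.8660,0.0000)
R[0][0] = 0.5000

0.500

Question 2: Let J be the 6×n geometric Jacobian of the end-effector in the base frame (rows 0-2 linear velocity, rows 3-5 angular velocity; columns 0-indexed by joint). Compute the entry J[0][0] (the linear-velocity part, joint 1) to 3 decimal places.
axis z_0 = ẑ; lever o_n−o_0 = (-1.0981,4.0981,9.0000)
cross product → J_v[:, 0] = (-4.0981,-1.0981,0.0000)
J_ω[:, 0] = z_0
entry J[0][0] = -4.0981

-4.098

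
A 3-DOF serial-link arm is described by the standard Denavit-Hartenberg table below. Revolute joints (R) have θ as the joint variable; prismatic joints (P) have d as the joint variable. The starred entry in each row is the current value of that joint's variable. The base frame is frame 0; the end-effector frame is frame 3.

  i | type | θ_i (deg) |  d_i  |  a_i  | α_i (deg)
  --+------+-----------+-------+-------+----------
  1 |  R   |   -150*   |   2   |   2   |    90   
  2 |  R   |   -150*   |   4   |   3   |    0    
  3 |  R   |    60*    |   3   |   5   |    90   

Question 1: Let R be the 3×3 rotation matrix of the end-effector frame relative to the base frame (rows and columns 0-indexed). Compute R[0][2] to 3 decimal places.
0.866

End-effector z-axis (col 2 of R) = (0.8660,0.5000,0.0000)
R[0][2] = 0.8660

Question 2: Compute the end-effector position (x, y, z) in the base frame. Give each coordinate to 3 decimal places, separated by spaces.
-2.982 6.361 -4.500

after link 1: o_1 = (-1.7321, -1.0000, 2.0000)
after link 2: o_2 = (-1.4821, 3.7631, 0.5000)
after link 3: o_3 = (-2.9821, 6.3612, -4.5000)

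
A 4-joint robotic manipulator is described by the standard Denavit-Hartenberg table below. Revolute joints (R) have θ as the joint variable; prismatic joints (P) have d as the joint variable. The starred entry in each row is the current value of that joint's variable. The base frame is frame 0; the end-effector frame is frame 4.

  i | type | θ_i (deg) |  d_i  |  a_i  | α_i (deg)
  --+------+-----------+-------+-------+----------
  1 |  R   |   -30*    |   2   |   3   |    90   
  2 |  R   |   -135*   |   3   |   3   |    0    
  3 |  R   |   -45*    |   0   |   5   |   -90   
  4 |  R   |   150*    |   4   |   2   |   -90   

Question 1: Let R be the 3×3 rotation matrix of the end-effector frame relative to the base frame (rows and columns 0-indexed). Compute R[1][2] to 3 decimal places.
End-effector z-axis (col 2 of R) = (-0.0000,-1.0000,0.0000)
R[1][2] = -1.0000

-1.000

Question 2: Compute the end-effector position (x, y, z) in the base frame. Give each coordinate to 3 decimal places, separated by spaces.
-3.069 -0.537 -4.121

after link 1: o_1 = (2.5981, -1.5000, 2.0000)
after link 2: o_2 = (-0.7390, -3.0374, -0.1213)
after link 3: o_3 = (-5.0692, -0.5374, -0.1213)
after link 4: o_4 = (-3.0692, -0.5374, -4.1213)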